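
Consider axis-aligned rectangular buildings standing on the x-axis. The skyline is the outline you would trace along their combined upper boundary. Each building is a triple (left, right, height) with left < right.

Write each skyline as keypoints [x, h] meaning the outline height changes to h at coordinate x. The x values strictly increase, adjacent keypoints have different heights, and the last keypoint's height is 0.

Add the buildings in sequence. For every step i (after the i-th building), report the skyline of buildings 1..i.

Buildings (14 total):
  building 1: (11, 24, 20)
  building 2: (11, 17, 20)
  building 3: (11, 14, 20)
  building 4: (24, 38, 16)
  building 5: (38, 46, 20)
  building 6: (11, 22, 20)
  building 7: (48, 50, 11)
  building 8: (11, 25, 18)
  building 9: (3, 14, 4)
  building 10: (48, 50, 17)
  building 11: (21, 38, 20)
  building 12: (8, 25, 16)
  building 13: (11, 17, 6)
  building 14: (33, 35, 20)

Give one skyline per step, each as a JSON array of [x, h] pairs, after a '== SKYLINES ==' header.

== SKYLINES ==
[[11,20],[24,0]]
[[11,20],[24,0]]
[[11,20],[24,0]]
[[11,20],[24,16],[38,0]]
[[11,20],[24,16],[38,20],[46,0]]
[[11,20],[24,16],[38,20],[46,0]]
[[11,20],[24,16],[38,20],[46,0],[48,11],[50,0]]
[[11,20],[24,18],[25,16],[38,20],[46,0],[48,11],[50,0]]
[[3,4],[11,20],[24,18],[25,16],[38,20],[46,0],[48,11],[50,0]]
[[3,4],[11,20],[24,18],[25,16],[38,20],[46,0],[48,17],[50,0]]
[[3,4],[11,20],[46,0],[48,17],[50,0]]
[[3,4],[8,16],[11,20],[46,0],[48,17],[50,0]]
[[3,4],[8,16],[11,20],[46,0],[48,17],[50,0]]
[[3,4],[8,16],[11,20],[46,0],[48,17],[50,0]]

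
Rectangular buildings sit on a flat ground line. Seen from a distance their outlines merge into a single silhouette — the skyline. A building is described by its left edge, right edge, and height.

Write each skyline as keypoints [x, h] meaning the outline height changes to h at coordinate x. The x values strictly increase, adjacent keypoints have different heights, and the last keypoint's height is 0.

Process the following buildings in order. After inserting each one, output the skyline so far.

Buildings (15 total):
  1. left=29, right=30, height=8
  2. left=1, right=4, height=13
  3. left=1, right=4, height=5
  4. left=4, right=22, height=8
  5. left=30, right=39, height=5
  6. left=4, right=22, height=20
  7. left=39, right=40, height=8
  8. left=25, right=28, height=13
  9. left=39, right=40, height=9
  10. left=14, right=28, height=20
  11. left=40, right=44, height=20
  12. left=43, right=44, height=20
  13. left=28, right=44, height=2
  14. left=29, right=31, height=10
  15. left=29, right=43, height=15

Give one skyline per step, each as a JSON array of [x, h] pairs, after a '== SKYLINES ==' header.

== SKYLINES ==
[[29,8],[30,0]]
[[1,13],[4,0],[29,8],[30,0]]
[[1,13],[4,0],[29,8],[30,0]]
[[1,13],[4,8],[22,0],[29,8],[30,0]]
[[1,13],[4,8],[22,0],[29,8],[30,5],[39,0]]
[[1,13],[4,20],[22,0],[29,8],[30,5],[39,0]]
[[1,13],[4,20],[22,0],[29,8],[30,5],[39,8],[40,0]]
[[1,13],[4,20],[22,0],[25,13],[28,0],[29,8],[30,5],[39,8],[40,0]]
[[1,13],[4,20],[22,0],[25,13],[28,0],[29,8],[30,5],[39,9],[40,0]]
[[1,13],[4,20],[28,0],[29,8],[30,5],[39,9],[40,0]]
[[1,13],[4,20],[28,0],[29,8],[30,5],[39,9],[40,20],[44,0]]
[[1,13],[4,20],[28,0],[29,8],[30,5],[39,9],[40,20],[44,0]]
[[1,13],[4,20],[28,2],[29,8],[30,5],[39,9],[40,20],[44,0]]
[[1,13],[4,20],[28,2],[29,10],[31,5],[39,9],[40,20],[44,0]]
[[1,13],[4,20],[28,2],[29,15],[40,20],[44,0]]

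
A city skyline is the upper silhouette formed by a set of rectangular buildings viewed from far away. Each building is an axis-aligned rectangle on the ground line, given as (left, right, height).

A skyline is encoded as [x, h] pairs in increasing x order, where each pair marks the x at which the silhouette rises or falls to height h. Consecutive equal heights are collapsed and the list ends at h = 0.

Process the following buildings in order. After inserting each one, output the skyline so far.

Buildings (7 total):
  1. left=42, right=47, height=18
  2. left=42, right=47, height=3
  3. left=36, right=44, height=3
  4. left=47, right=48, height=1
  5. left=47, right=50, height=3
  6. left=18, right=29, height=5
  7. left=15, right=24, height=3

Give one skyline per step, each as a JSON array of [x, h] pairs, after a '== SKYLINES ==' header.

== SKYLINES ==
[[42,18],[47,0]]
[[42,18],[47,0]]
[[36,3],[42,18],[47,0]]
[[36,3],[42,18],[47,1],[48,0]]
[[36,3],[42,18],[47,3],[50,0]]
[[18,5],[29,0],[36,3],[42,18],[47,3],[50,0]]
[[15,3],[18,5],[29,0],[36,3],[42,18],[47,3],[50,0]]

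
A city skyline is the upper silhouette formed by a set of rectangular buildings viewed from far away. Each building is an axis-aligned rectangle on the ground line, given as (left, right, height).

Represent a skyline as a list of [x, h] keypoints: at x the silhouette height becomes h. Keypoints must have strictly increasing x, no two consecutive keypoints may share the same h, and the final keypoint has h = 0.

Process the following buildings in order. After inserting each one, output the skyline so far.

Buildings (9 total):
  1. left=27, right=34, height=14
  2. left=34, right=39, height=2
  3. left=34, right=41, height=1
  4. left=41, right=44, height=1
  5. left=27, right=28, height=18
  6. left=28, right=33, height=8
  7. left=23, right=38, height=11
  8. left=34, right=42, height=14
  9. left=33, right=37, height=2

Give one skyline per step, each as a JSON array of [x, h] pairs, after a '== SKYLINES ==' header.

== SKYLINES ==
[[27,14],[34,0]]
[[27,14],[34,2],[39,0]]
[[27,14],[34,2],[39,1],[41,0]]
[[27,14],[34,2],[39,1],[44,0]]
[[27,18],[28,14],[34,2],[39,1],[44,0]]
[[27,18],[28,14],[34,2],[39,1],[44,0]]
[[23,11],[27,18],[28,14],[34,11],[38,2],[39,1],[44,0]]
[[23,11],[27,18],[28,14],[42,1],[44,0]]
[[23,11],[27,18],[28,14],[42,1],[44,0]]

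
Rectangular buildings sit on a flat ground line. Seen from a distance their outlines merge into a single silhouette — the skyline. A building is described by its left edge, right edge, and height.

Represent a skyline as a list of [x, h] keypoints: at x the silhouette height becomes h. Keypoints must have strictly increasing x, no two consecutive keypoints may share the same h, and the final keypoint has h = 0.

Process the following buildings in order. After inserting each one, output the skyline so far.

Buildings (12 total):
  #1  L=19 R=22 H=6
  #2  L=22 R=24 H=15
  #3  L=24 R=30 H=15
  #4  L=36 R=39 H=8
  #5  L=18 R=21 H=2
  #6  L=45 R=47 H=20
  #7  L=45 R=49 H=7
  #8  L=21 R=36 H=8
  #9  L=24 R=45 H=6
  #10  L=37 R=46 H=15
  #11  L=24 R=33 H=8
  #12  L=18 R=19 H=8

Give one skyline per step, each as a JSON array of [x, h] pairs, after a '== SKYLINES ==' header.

== SKYLINES ==
[[19,6],[22,0]]
[[19,6],[22,15],[24,0]]
[[19,6],[22,15],[30,0]]
[[19,6],[22,15],[30,0],[36,8],[39,0]]
[[18,2],[19,6],[22,15],[30,0],[36,8],[39,0]]
[[18,2],[19,6],[22,15],[30,0],[36,8],[39,0],[45,20],[47,0]]
[[18,2],[19,6],[22,15],[30,0],[36,8],[39,0],[45,20],[47,7],[49,0]]
[[18,2],[19,6],[21,8],[22,15],[30,8],[39,0],[45,20],[47,7],[49,0]]
[[18,2],[19,6],[21,8],[22,15],[30,8],[39,6],[45,20],[47,7],[49,0]]
[[18,2],[19,6],[21,8],[22,15],[30,8],[37,15],[45,20],[47,7],[49,0]]
[[18,2],[19,6],[21,8],[22,15],[30,8],[37,15],[45,20],[47,7],[49,0]]
[[18,8],[19,6],[21,8],[22,15],[30,8],[37,15],[45,20],[47,7],[49,0]]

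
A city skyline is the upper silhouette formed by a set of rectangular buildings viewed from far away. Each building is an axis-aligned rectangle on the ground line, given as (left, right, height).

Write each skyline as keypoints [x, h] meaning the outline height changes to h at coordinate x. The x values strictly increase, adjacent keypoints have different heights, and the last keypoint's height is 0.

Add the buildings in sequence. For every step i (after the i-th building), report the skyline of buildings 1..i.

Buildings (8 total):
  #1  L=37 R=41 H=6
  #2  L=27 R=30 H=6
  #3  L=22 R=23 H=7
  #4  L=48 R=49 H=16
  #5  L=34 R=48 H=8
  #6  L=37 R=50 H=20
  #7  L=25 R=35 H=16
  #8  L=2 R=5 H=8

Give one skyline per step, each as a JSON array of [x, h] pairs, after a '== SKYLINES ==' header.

== SKYLINES ==
[[37,6],[41,0]]
[[27,6],[30,0],[37,6],[41,0]]
[[22,7],[23,0],[27,6],[30,0],[37,6],[41,0]]
[[22,7],[23,0],[27,6],[30,0],[37,6],[41,0],[48,16],[49,0]]
[[22,7],[23,0],[27,6],[30,0],[34,8],[48,16],[49,0]]
[[22,7],[23,0],[27,6],[30,0],[34,8],[37,20],[50,0]]
[[22,7],[23,0],[25,16],[35,8],[37,20],[50,0]]
[[2,8],[5,0],[22,7],[23,0],[25,16],[35,8],[37,20],[50,0]]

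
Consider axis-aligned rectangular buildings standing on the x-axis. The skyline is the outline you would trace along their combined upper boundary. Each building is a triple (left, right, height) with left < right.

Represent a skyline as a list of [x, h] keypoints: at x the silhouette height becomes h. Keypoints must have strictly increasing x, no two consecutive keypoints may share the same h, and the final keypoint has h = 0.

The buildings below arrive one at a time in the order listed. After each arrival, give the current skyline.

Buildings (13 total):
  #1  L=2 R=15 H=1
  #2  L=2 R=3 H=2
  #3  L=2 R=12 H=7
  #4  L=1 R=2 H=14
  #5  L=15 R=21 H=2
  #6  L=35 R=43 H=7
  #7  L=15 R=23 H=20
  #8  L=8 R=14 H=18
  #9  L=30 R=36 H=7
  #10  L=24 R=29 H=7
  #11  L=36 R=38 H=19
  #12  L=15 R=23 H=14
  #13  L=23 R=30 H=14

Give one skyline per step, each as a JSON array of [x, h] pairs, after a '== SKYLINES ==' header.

== SKYLINES ==
[[2,1],[15,0]]
[[2,2],[3,1],[15,0]]
[[2,7],[12,1],[15,0]]
[[1,14],[2,7],[12,1],[15,0]]
[[1,14],[2,7],[12,1],[15,2],[21,0]]
[[1,14],[2,7],[12,1],[15,2],[21,0],[35,7],[43,0]]
[[1,14],[2,7],[12,1],[15,20],[23,0],[35,7],[43,0]]
[[1,14],[2,7],[8,18],[14,1],[15,20],[23,0],[35,7],[43,0]]
[[1,14],[2,7],[8,18],[14,1],[15,20],[23,0],[30,7],[43,0]]
[[1,14],[2,7],[8,18],[14,1],[15,20],[23,0],[24,7],[29,0],[30,7],[43,0]]
[[1,14],[2,7],[8,18],[14,1],[15,20],[23,0],[24,7],[29,0],[30,7],[36,19],[38,7],[43,0]]
[[1,14],[2,7],[8,18],[14,1],[15,20],[23,0],[24,7],[29,0],[30,7],[36,19],[38,7],[43,0]]
[[1,14],[2,7],[8,18],[14,1],[15,20],[23,14],[30,7],[36,19],[38,7],[43,0]]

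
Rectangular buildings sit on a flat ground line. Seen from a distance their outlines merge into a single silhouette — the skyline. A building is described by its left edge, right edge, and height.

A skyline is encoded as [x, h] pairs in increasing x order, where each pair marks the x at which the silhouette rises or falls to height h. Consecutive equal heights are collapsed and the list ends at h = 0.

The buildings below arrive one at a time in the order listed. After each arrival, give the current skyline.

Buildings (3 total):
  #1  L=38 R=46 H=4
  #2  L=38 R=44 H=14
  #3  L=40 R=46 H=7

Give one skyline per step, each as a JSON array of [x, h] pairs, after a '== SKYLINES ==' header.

== SKYLINES ==
[[38,4],[46,0]]
[[38,14],[44,4],[46,0]]
[[38,14],[44,7],[46,0]]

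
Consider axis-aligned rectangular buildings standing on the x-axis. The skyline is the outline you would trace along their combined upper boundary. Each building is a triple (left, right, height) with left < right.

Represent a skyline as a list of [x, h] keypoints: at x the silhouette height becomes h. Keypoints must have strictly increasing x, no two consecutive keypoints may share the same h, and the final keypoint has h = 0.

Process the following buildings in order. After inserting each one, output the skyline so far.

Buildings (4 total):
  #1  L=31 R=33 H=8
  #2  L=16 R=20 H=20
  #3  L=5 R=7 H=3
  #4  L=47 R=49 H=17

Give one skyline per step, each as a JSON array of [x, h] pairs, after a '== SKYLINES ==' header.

== SKYLINES ==
[[31,8],[33,0]]
[[16,20],[20,0],[31,8],[33,0]]
[[5,3],[7,0],[16,20],[20,0],[31,8],[33,0]]
[[5,3],[7,0],[16,20],[20,0],[31,8],[33,0],[47,17],[49,0]]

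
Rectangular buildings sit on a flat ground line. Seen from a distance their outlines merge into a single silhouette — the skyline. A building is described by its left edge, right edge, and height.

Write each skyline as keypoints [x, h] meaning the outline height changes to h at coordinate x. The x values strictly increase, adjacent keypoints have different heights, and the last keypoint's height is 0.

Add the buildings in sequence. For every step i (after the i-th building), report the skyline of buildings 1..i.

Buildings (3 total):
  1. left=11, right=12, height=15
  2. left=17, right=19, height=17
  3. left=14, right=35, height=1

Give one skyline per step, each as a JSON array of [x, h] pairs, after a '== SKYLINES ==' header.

== SKYLINES ==
[[11,15],[12,0]]
[[11,15],[12,0],[17,17],[19,0]]
[[11,15],[12,0],[14,1],[17,17],[19,1],[35,0]]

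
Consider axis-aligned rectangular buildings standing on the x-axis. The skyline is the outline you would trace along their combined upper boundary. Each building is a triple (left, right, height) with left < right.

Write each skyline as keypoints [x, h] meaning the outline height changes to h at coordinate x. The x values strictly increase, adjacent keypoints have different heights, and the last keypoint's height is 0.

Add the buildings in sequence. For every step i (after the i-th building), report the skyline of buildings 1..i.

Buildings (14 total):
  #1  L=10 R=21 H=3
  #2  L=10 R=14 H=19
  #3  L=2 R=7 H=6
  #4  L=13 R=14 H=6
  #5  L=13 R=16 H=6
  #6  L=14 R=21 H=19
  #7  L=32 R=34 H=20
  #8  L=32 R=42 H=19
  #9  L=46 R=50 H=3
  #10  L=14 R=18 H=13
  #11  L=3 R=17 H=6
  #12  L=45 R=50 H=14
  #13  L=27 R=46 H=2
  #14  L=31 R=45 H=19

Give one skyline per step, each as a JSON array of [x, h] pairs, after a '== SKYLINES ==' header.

== SKYLINES ==
[[10,3],[21,0]]
[[10,19],[14,3],[21,0]]
[[2,6],[7,0],[10,19],[14,3],[21,0]]
[[2,6],[7,0],[10,19],[14,3],[21,0]]
[[2,6],[7,0],[10,19],[14,6],[16,3],[21,0]]
[[2,6],[7,0],[10,19],[21,0]]
[[2,6],[7,0],[10,19],[21,0],[32,20],[34,0]]
[[2,6],[7,0],[10,19],[21,0],[32,20],[34,19],[42,0]]
[[2,6],[7,0],[10,19],[21,0],[32,20],[34,19],[42,0],[46,3],[50,0]]
[[2,6],[7,0],[10,19],[21,0],[32,20],[34,19],[42,0],[46,3],[50,0]]
[[2,6],[10,19],[21,0],[32,20],[34,19],[42,0],[46,3],[50,0]]
[[2,6],[10,19],[21,0],[32,20],[34,19],[42,0],[45,14],[50,0]]
[[2,6],[10,19],[21,0],[27,2],[32,20],[34,19],[42,2],[45,14],[50,0]]
[[2,6],[10,19],[21,0],[27,2],[31,19],[32,20],[34,19],[45,14],[50,0]]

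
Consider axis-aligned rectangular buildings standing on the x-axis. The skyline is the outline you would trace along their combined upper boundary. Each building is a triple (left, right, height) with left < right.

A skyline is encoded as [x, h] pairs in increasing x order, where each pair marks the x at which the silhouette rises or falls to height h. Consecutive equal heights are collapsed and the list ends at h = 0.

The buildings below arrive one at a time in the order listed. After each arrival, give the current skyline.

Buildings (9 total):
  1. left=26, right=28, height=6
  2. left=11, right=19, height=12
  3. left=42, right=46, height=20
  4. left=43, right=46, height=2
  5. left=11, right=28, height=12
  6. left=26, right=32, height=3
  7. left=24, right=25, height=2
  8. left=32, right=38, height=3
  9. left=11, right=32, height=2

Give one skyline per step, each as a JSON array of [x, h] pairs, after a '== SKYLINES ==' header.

== SKYLINES ==
[[26,6],[28,0]]
[[11,12],[19,0],[26,6],[28,0]]
[[11,12],[19,0],[26,6],[28,0],[42,20],[46,0]]
[[11,12],[19,0],[26,6],[28,0],[42,20],[46,0]]
[[11,12],[28,0],[42,20],[46,0]]
[[11,12],[28,3],[32,0],[42,20],[46,0]]
[[11,12],[28,3],[32,0],[42,20],[46,0]]
[[11,12],[28,3],[38,0],[42,20],[46,0]]
[[11,12],[28,3],[38,0],[42,20],[46,0]]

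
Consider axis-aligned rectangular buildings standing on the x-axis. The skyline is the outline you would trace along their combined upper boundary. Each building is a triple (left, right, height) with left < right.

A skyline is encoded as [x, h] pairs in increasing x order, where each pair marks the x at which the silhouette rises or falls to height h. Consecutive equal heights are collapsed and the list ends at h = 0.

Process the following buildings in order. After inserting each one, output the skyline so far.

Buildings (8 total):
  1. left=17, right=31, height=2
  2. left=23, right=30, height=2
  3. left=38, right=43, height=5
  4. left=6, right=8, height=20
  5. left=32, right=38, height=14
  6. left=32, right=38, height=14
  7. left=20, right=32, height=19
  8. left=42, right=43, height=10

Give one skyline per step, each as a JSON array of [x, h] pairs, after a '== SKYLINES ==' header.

== SKYLINES ==
[[17,2],[31,0]]
[[17,2],[31,0]]
[[17,2],[31,0],[38,5],[43,0]]
[[6,20],[8,0],[17,2],[31,0],[38,5],[43,0]]
[[6,20],[8,0],[17,2],[31,0],[32,14],[38,5],[43,0]]
[[6,20],[8,0],[17,2],[31,0],[32,14],[38,5],[43,0]]
[[6,20],[8,0],[17,2],[20,19],[32,14],[38,5],[43,0]]
[[6,20],[8,0],[17,2],[20,19],[32,14],[38,5],[42,10],[43,0]]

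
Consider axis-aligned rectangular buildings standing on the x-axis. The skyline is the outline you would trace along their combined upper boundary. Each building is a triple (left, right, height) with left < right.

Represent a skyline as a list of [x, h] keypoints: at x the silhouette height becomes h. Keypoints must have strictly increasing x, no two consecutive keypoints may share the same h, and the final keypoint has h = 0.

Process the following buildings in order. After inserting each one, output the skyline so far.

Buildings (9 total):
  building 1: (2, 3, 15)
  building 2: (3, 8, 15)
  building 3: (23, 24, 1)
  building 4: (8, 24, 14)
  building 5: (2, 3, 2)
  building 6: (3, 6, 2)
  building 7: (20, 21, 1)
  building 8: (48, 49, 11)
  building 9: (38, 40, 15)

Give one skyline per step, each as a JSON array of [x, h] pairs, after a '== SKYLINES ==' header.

== SKYLINES ==
[[2,15],[3,0]]
[[2,15],[8,0]]
[[2,15],[8,0],[23,1],[24,0]]
[[2,15],[8,14],[24,0]]
[[2,15],[8,14],[24,0]]
[[2,15],[8,14],[24,0]]
[[2,15],[8,14],[24,0]]
[[2,15],[8,14],[24,0],[48,11],[49,0]]
[[2,15],[8,14],[24,0],[38,15],[40,0],[48,11],[49,0]]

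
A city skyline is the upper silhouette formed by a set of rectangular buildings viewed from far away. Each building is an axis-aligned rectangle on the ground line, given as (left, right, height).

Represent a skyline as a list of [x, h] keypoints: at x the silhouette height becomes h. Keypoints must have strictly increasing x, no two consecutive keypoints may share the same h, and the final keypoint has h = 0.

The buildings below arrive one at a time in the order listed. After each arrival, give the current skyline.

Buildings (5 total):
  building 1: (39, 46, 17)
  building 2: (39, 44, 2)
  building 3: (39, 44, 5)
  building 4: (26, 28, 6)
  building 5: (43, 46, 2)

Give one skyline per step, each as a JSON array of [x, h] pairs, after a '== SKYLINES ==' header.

== SKYLINES ==
[[39,17],[46,0]]
[[39,17],[46,0]]
[[39,17],[46,0]]
[[26,6],[28,0],[39,17],[46,0]]
[[26,6],[28,0],[39,17],[46,0]]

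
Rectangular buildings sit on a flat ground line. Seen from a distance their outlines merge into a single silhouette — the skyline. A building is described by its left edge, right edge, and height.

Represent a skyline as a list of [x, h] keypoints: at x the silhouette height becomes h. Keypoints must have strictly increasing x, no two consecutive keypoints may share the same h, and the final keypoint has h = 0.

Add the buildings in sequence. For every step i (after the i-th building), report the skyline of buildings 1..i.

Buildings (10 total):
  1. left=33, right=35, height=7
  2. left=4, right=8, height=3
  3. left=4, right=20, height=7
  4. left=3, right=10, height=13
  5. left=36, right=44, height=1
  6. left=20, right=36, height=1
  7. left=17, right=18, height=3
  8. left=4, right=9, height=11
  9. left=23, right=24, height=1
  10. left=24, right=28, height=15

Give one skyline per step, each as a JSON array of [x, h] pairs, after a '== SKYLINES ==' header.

== SKYLINES ==
[[33,7],[35,0]]
[[4,3],[8,0],[33,7],[35,0]]
[[4,7],[20,0],[33,7],[35,0]]
[[3,13],[10,7],[20,0],[33,7],[35,0]]
[[3,13],[10,7],[20,0],[33,7],[35,0],[36,1],[44,0]]
[[3,13],[10,7],[20,1],[33,7],[35,1],[44,0]]
[[3,13],[10,7],[20,1],[33,7],[35,1],[44,0]]
[[3,13],[10,7],[20,1],[33,7],[35,1],[44,0]]
[[3,13],[10,7],[20,1],[33,7],[35,1],[44,0]]
[[3,13],[10,7],[20,1],[24,15],[28,1],[33,7],[35,1],[44,0]]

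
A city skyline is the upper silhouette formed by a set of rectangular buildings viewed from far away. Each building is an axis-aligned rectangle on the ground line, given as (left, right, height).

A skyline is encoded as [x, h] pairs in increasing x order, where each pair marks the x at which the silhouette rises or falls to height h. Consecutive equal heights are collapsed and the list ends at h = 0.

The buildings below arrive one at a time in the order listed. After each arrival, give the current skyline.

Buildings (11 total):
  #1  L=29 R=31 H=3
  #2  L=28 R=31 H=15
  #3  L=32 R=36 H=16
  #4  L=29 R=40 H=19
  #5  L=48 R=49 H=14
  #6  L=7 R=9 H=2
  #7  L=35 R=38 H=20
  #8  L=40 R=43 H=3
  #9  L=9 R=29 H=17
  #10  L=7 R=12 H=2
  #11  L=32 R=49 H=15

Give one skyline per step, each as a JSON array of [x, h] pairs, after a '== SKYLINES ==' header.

== SKYLINES ==
[[29,3],[31,0]]
[[28,15],[31,0]]
[[28,15],[31,0],[32,16],[36,0]]
[[28,15],[29,19],[40,0]]
[[28,15],[29,19],[40,0],[48,14],[49,0]]
[[7,2],[9,0],[28,15],[29,19],[40,0],[48,14],[49,0]]
[[7,2],[9,0],[28,15],[29,19],[35,20],[38,19],[40,0],[48,14],[49,0]]
[[7,2],[9,0],[28,15],[29,19],[35,20],[38,19],[40,3],[43,0],[48,14],[49,0]]
[[7,2],[9,17],[29,19],[35,20],[38,19],[40,3],[43,0],[48,14],[49,0]]
[[7,2],[9,17],[29,19],[35,20],[38,19],[40,3],[43,0],[48,14],[49,0]]
[[7,2],[9,17],[29,19],[35,20],[38,19],[40,15],[49,0]]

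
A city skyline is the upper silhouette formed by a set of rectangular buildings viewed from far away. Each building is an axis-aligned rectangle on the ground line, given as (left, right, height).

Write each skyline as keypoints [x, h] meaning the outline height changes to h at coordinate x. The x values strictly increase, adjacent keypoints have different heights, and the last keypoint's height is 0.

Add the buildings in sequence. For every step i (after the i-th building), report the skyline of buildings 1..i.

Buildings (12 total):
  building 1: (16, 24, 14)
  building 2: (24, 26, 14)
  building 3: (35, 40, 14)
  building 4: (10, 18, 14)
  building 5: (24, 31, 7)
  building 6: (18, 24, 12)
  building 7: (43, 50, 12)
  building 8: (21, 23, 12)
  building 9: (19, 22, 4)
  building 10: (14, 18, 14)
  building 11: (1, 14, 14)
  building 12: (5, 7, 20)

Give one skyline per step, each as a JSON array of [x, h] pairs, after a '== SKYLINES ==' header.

== SKYLINES ==
[[16,14],[24,0]]
[[16,14],[26,0]]
[[16,14],[26,0],[35,14],[40,0]]
[[10,14],[26,0],[35,14],[40,0]]
[[10,14],[26,7],[31,0],[35,14],[40,0]]
[[10,14],[26,7],[31,0],[35,14],[40,0]]
[[10,14],[26,7],[31,0],[35,14],[40,0],[43,12],[50,0]]
[[10,14],[26,7],[31,0],[35,14],[40,0],[43,12],[50,0]]
[[10,14],[26,7],[31,0],[35,14],[40,0],[43,12],[50,0]]
[[10,14],[26,7],[31,0],[35,14],[40,0],[43,12],[50,0]]
[[1,14],[26,7],[31,0],[35,14],[40,0],[43,12],[50,0]]
[[1,14],[5,20],[7,14],[26,7],[31,0],[35,14],[40,0],[43,12],[50,0]]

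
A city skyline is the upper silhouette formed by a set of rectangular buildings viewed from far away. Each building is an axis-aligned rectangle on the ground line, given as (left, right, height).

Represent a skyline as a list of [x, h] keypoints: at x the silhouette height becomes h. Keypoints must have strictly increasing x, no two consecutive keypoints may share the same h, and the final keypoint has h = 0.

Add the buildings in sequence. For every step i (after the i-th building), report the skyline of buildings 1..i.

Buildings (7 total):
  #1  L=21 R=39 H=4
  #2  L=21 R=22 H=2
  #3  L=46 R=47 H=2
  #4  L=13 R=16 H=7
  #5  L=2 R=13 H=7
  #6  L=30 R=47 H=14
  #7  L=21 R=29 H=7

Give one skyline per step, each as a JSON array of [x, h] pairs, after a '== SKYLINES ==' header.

== SKYLINES ==
[[21,4],[39,0]]
[[21,4],[39,0]]
[[21,4],[39,0],[46,2],[47,0]]
[[13,7],[16,0],[21,4],[39,0],[46,2],[47,0]]
[[2,7],[16,0],[21,4],[39,0],[46,2],[47,0]]
[[2,7],[16,0],[21,4],[30,14],[47,0]]
[[2,7],[16,0],[21,7],[29,4],[30,14],[47,0]]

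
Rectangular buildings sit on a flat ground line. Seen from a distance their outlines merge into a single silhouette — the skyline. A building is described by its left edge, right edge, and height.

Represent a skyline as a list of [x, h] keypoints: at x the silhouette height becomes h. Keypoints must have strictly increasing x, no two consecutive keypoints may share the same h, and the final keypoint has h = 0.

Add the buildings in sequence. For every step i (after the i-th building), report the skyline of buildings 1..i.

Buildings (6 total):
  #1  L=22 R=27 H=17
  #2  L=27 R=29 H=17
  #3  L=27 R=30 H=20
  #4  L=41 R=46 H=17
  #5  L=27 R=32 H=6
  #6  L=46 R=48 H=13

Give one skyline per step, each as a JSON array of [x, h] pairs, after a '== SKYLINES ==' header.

== SKYLINES ==
[[22,17],[27,0]]
[[22,17],[29,0]]
[[22,17],[27,20],[30,0]]
[[22,17],[27,20],[30,0],[41,17],[46,0]]
[[22,17],[27,20],[30,6],[32,0],[41,17],[46,0]]
[[22,17],[27,20],[30,6],[32,0],[41,17],[46,13],[48,0]]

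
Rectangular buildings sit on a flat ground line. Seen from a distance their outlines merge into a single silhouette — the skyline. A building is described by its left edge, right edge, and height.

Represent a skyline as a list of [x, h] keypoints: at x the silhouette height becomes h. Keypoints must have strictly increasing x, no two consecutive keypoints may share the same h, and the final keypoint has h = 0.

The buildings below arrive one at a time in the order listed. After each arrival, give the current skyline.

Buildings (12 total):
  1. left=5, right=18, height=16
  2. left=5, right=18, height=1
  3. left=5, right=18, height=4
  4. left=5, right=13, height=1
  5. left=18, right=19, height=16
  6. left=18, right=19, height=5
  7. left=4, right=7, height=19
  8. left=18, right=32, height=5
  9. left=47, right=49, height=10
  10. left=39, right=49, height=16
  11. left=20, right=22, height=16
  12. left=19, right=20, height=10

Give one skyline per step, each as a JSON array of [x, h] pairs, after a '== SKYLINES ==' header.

== SKYLINES ==
[[5,16],[18,0]]
[[5,16],[18,0]]
[[5,16],[18,0]]
[[5,16],[18,0]]
[[5,16],[19,0]]
[[5,16],[19,0]]
[[4,19],[7,16],[19,0]]
[[4,19],[7,16],[19,5],[32,0]]
[[4,19],[7,16],[19,5],[32,0],[47,10],[49,0]]
[[4,19],[7,16],[19,5],[32,0],[39,16],[49,0]]
[[4,19],[7,16],[19,5],[20,16],[22,5],[32,0],[39,16],[49,0]]
[[4,19],[7,16],[19,10],[20,16],[22,5],[32,0],[39,16],[49,0]]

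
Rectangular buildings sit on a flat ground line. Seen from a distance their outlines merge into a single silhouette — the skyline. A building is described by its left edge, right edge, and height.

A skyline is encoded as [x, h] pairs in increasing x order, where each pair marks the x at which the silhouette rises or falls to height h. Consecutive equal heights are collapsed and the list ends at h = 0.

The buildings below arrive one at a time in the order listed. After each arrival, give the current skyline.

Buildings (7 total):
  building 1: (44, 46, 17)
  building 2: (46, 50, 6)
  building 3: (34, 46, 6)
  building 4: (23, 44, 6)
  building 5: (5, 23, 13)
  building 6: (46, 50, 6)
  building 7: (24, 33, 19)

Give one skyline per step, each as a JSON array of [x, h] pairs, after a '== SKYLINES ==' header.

== SKYLINES ==
[[44,17],[46,0]]
[[44,17],[46,6],[50,0]]
[[34,6],[44,17],[46,6],[50,0]]
[[23,6],[44,17],[46,6],[50,0]]
[[5,13],[23,6],[44,17],[46,6],[50,0]]
[[5,13],[23,6],[44,17],[46,6],[50,0]]
[[5,13],[23,6],[24,19],[33,6],[44,17],[46,6],[50,0]]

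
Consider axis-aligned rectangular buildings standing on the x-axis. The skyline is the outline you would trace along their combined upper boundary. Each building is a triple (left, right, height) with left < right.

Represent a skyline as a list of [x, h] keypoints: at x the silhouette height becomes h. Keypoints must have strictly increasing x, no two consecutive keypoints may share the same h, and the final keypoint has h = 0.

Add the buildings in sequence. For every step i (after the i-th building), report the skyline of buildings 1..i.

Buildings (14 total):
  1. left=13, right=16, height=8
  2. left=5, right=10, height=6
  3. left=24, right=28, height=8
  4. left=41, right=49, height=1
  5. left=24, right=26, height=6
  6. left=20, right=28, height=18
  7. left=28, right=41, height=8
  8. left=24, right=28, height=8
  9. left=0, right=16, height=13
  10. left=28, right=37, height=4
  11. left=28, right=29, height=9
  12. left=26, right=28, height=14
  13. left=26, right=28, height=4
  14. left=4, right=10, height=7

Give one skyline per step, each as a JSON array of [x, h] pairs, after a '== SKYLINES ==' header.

== SKYLINES ==
[[13,8],[16,0]]
[[5,6],[10,0],[13,8],[16,0]]
[[5,6],[10,0],[13,8],[16,0],[24,8],[28,0]]
[[5,6],[10,0],[13,8],[16,0],[24,8],[28,0],[41,1],[49,0]]
[[5,6],[10,0],[13,8],[16,0],[24,8],[28,0],[41,1],[49,0]]
[[5,6],[10,0],[13,8],[16,0],[20,18],[28,0],[41,1],[49,0]]
[[5,6],[10,0],[13,8],[16,0],[20,18],[28,8],[41,1],[49,0]]
[[5,6],[10,0],[13,8],[16,0],[20,18],[28,8],[41,1],[49,0]]
[[0,13],[16,0],[20,18],[28,8],[41,1],[49,0]]
[[0,13],[16,0],[20,18],[28,8],[41,1],[49,0]]
[[0,13],[16,0],[20,18],[28,9],[29,8],[41,1],[49,0]]
[[0,13],[16,0],[20,18],[28,9],[29,8],[41,1],[49,0]]
[[0,13],[16,0],[20,18],[28,9],[29,8],[41,1],[49,0]]
[[0,13],[16,0],[20,18],[28,9],[29,8],[41,1],[49,0]]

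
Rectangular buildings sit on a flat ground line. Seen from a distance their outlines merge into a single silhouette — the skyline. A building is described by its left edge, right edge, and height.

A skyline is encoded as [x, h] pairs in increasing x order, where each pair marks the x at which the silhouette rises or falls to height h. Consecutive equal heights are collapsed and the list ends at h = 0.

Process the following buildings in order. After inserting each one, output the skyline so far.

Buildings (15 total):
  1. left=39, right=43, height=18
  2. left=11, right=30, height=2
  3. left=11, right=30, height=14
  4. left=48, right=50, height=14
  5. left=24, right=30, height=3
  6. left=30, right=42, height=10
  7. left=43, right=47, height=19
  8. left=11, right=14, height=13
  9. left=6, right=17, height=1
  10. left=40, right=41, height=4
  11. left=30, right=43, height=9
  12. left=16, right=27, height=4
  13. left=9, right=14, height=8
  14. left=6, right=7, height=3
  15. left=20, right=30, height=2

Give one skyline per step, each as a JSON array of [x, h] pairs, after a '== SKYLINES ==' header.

== SKYLINES ==
[[39,18],[43,0]]
[[11,2],[30,0],[39,18],[43,0]]
[[11,14],[30,0],[39,18],[43,0]]
[[11,14],[30,0],[39,18],[43,0],[48,14],[50,0]]
[[11,14],[30,0],[39,18],[43,0],[48,14],[50,0]]
[[11,14],[30,10],[39,18],[43,0],[48,14],[50,0]]
[[11,14],[30,10],[39,18],[43,19],[47,0],[48,14],[50,0]]
[[11,14],[30,10],[39,18],[43,19],[47,0],[48,14],[50,0]]
[[6,1],[11,14],[30,10],[39,18],[43,19],[47,0],[48,14],[50,0]]
[[6,1],[11,14],[30,10],[39,18],[43,19],[47,0],[48,14],[50,0]]
[[6,1],[11,14],[30,10],[39,18],[43,19],[47,0],[48,14],[50,0]]
[[6,1],[11,14],[30,10],[39,18],[43,19],[47,0],[48,14],[50,0]]
[[6,1],[9,8],[11,14],[30,10],[39,18],[43,19],[47,0],[48,14],[50,0]]
[[6,3],[7,1],[9,8],[11,14],[30,10],[39,18],[43,19],[47,0],[48,14],[50,0]]
[[6,3],[7,1],[9,8],[11,14],[30,10],[39,18],[43,19],[47,0],[48,14],[50,0]]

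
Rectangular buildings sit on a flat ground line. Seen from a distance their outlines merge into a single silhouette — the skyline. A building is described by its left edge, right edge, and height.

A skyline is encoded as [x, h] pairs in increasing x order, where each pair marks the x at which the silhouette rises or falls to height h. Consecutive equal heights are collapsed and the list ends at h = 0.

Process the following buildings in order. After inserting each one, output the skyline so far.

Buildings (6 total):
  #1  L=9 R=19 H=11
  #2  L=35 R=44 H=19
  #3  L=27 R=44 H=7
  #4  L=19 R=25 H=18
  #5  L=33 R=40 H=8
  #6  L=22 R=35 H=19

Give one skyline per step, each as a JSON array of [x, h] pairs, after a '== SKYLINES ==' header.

== SKYLINES ==
[[9,11],[19,0]]
[[9,11],[19,0],[35,19],[44,0]]
[[9,11],[19,0],[27,7],[35,19],[44,0]]
[[9,11],[19,18],[25,0],[27,7],[35,19],[44,0]]
[[9,11],[19,18],[25,0],[27,7],[33,8],[35,19],[44,0]]
[[9,11],[19,18],[22,19],[44,0]]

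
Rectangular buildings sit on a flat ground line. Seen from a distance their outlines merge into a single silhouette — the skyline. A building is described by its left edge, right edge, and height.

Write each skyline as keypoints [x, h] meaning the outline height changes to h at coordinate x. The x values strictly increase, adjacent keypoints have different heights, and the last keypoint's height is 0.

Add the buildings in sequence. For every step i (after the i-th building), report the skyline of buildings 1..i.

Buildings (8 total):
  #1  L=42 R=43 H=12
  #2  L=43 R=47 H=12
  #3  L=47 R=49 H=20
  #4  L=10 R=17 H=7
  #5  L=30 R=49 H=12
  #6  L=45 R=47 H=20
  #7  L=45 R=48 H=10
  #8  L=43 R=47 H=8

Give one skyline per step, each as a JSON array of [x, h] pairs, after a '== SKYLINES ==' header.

== SKYLINES ==
[[42,12],[43,0]]
[[42,12],[47,0]]
[[42,12],[47,20],[49,0]]
[[10,7],[17,0],[42,12],[47,20],[49,0]]
[[10,7],[17,0],[30,12],[47,20],[49,0]]
[[10,7],[17,0],[30,12],[45,20],[49,0]]
[[10,7],[17,0],[30,12],[45,20],[49,0]]
[[10,7],[17,0],[30,12],[45,20],[49,0]]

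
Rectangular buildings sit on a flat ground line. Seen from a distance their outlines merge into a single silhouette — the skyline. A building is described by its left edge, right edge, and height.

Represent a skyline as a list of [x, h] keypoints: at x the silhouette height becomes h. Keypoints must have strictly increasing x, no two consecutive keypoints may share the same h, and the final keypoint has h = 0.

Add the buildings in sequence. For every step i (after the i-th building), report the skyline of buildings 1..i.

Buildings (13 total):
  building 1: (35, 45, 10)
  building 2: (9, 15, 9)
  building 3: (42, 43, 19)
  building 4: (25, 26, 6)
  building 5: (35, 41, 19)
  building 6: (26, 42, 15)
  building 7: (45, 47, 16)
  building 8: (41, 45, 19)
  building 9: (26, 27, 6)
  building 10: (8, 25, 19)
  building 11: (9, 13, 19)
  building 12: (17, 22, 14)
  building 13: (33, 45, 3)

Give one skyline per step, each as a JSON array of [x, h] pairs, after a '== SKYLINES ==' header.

== SKYLINES ==
[[35,10],[45,0]]
[[9,9],[15,0],[35,10],[45,0]]
[[9,9],[15,0],[35,10],[42,19],[43,10],[45,0]]
[[9,9],[15,0],[25,6],[26,0],[35,10],[42,19],[43,10],[45,0]]
[[9,9],[15,0],[25,6],[26,0],[35,19],[41,10],[42,19],[43,10],[45,0]]
[[9,9],[15,0],[25,6],[26,15],[35,19],[41,15],[42,19],[43,10],[45,0]]
[[9,9],[15,0],[25,6],[26,15],[35,19],[41,15],[42,19],[43,10],[45,16],[47,0]]
[[9,9],[15,0],[25,6],[26,15],[35,19],[45,16],[47,0]]
[[9,9],[15,0],[25,6],[26,15],[35,19],[45,16],[47,0]]
[[8,19],[25,6],[26,15],[35,19],[45,16],[47,0]]
[[8,19],[25,6],[26,15],[35,19],[45,16],[47,0]]
[[8,19],[25,6],[26,15],[35,19],[45,16],[47,0]]
[[8,19],[25,6],[26,15],[35,19],[45,16],[47,0]]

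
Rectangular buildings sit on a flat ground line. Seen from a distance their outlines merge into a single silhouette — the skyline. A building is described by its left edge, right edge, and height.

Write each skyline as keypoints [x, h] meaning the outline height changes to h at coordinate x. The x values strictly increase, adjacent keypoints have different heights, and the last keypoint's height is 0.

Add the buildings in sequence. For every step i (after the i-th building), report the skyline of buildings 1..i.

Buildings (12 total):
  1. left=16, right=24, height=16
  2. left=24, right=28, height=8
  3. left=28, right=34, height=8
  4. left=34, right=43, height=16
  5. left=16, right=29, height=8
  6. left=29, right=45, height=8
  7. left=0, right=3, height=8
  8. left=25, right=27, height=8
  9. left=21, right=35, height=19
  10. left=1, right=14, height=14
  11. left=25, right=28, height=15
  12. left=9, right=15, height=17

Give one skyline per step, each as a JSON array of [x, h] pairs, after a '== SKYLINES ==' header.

== SKYLINES ==
[[16,16],[24,0]]
[[16,16],[24,8],[28,0]]
[[16,16],[24,8],[34,0]]
[[16,16],[24,8],[34,16],[43,0]]
[[16,16],[24,8],[34,16],[43,0]]
[[16,16],[24,8],[34,16],[43,8],[45,0]]
[[0,8],[3,0],[16,16],[24,8],[34,16],[43,8],[45,0]]
[[0,8],[3,0],[16,16],[24,8],[34,16],[43,8],[45,0]]
[[0,8],[3,0],[16,16],[21,19],[35,16],[43,8],[45,0]]
[[0,8],[1,14],[14,0],[16,16],[21,19],[35,16],[43,8],[45,0]]
[[0,8],[1,14],[14,0],[16,16],[21,19],[35,16],[43,8],[45,0]]
[[0,8],[1,14],[9,17],[15,0],[16,16],[21,19],[35,16],[43,8],[45,0]]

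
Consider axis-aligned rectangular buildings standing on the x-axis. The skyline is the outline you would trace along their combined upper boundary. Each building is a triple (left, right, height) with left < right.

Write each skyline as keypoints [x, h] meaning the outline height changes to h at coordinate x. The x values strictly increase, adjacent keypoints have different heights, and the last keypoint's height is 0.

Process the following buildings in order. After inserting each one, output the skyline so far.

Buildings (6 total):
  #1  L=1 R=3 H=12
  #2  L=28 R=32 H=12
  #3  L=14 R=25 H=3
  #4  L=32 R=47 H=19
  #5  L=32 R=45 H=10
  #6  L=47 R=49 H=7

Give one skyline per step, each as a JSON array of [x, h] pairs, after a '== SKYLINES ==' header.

== SKYLINES ==
[[1,12],[3,0]]
[[1,12],[3,0],[28,12],[32,0]]
[[1,12],[3,0],[14,3],[25,0],[28,12],[32,0]]
[[1,12],[3,0],[14,3],[25,0],[28,12],[32,19],[47,0]]
[[1,12],[3,0],[14,3],[25,0],[28,12],[32,19],[47,0]]
[[1,12],[3,0],[14,3],[25,0],[28,12],[32,19],[47,7],[49,0]]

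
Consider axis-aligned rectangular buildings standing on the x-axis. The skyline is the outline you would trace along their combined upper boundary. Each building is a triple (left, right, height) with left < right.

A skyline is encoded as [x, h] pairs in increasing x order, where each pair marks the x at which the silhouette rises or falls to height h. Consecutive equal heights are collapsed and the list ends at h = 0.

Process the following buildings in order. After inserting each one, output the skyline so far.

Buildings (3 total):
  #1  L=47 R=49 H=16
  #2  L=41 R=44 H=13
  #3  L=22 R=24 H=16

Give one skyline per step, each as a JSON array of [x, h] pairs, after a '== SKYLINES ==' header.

== SKYLINES ==
[[47,16],[49,0]]
[[41,13],[44,0],[47,16],[49,0]]
[[22,16],[24,0],[41,13],[44,0],[47,16],[49,0]]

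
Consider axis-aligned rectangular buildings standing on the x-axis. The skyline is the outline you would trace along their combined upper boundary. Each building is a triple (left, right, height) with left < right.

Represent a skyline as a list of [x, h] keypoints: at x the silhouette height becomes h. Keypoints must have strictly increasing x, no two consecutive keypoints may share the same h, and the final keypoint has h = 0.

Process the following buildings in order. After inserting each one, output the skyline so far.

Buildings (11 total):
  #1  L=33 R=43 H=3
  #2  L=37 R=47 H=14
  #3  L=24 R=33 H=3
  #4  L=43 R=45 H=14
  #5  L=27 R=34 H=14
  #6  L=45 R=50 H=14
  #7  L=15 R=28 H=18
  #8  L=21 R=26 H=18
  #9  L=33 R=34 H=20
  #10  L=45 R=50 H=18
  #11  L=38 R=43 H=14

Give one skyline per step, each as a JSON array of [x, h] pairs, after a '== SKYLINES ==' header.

== SKYLINES ==
[[33,3],[43,0]]
[[33,3],[37,14],[47,0]]
[[24,3],[37,14],[47,0]]
[[24,3],[37,14],[47,0]]
[[24,3],[27,14],[34,3],[37,14],[47,0]]
[[24,3],[27,14],[34,3],[37,14],[50,0]]
[[15,18],[28,14],[34,3],[37,14],[50,0]]
[[15,18],[28,14],[34,3],[37,14],[50,0]]
[[15,18],[28,14],[33,20],[34,3],[37,14],[50,0]]
[[15,18],[28,14],[33,20],[34,3],[37,14],[45,18],[50,0]]
[[15,18],[28,14],[33,20],[34,3],[37,14],[45,18],[50,0]]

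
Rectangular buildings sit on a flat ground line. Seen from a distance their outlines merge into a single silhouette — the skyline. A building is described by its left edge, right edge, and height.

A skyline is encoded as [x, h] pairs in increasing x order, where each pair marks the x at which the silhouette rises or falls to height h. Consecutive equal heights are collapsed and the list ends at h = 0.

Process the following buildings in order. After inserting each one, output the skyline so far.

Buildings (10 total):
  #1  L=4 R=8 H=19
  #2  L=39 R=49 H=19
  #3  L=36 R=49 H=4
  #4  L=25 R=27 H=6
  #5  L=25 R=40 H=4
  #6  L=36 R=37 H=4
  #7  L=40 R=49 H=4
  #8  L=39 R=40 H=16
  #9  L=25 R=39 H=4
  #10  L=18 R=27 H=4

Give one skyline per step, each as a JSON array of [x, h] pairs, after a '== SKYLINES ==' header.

== SKYLINES ==
[[4,19],[8,0]]
[[4,19],[8,0],[39,19],[49,0]]
[[4,19],[8,0],[36,4],[39,19],[49,0]]
[[4,19],[8,0],[25,6],[27,0],[36,4],[39,19],[49,0]]
[[4,19],[8,0],[25,6],[27,4],[39,19],[49,0]]
[[4,19],[8,0],[25,6],[27,4],[39,19],[49,0]]
[[4,19],[8,0],[25,6],[27,4],[39,19],[49,0]]
[[4,19],[8,0],[25,6],[27,4],[39,19],[49,0]]
[[4,19],[8,0],[25,6],[27,4],[39,19],[49,0]]
[[4,19],[8,0],[18,4],[25,6],[27,4],[39,19],[49,0]]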